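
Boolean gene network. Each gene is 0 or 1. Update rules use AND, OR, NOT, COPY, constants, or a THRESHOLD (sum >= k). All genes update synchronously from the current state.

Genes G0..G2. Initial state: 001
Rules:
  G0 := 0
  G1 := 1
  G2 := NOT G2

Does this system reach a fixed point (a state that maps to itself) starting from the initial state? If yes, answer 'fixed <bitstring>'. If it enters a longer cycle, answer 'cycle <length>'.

Step 0: 001
Step 1: G0=0(const) G1=1(const) G2=NOT G2=NOT 1=0 -> 010
Step 2: G0=0(const) G1=1(const) G2=NOT G2=NOT 0=1 -> 011
Step 3: G0=0(const) G1=1(const) G2=NOT G2=NOT 1=0 -> 010
Cycle of length 2 starting at step 1 -> no fixed point

Answer: cycle 2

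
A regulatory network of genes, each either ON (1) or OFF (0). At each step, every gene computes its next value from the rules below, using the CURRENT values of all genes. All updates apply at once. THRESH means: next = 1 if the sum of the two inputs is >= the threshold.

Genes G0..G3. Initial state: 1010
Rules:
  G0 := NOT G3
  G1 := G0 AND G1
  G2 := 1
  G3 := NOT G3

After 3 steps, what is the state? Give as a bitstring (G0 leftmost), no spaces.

Step 1: G0=NOT G3=NOT 0=1 G1=G0&G1=1&0=0 G2=1(const) G3=NOT G3=NOT 0=1 -> 1011
Step 2: G0=NOT G3=NOT 1=0 G1=G0&G1=1&0=0 G2=1(const) G3=NOT G3=NOT 1=0 -> 0010
Step 3: G0=NOT G3=NOT 0=1 G1=G0&G1=0&0=0 G2=1(const) G3=NOT G3=NOT 0=1 -> 1011

1011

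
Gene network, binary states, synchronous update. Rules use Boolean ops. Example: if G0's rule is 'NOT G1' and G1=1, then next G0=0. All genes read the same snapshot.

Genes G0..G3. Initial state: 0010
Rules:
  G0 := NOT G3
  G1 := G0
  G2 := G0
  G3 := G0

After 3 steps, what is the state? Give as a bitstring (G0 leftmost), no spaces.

Step 1: G0=NOT G3=NOT 0=1 G1=G0=0 G2=G0=0 G3=G0=0 -> 1000
Step 2: G0=NOT G3=NOT 0=1 G1=G0=1 G2=G0=1 G3=G0=1 -> 1111
Step 3: G0=NOT G3=NOT 1=0 G1=G0=1 G2=G0=1 G3=G0=1 -> 0111

0111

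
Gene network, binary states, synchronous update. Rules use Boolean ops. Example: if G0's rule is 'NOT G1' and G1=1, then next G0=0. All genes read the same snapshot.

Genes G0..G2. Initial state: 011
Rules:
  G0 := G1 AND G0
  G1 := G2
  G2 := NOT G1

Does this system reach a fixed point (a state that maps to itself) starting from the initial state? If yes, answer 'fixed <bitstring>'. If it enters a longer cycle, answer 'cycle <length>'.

Step 0: 011
Step 1: G0=G1&G0=1&0=0 G1=G2=1 G2=NOT G1=NOT 1=0 -> 010
Step 2: G0=G1&G0=1&0=0 G1=G2=0 G2=NOT G1=NOT 1=0 -> 000
Step 3: G0=G1&G0=0&0=0 G1=G2=0 G2=NOT G1=NOT 0=1 -> 001
Step 4: G0=G1&G0=0&0=0 G1=G2=1 G2=NOT G1=NOT 0=1 -> 011
Cycle of length 4 starting at step 0 -> no fixed point

Answer: cycle 4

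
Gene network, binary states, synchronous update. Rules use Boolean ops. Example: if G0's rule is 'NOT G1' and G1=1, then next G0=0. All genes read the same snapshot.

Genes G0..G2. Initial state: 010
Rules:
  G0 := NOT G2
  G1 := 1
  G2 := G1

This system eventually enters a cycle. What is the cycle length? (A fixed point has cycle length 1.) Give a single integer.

Answer: 1

Derivation:
Step 0: 010
Step 1: G0=NOT G2=NOT 0=1 G1=1(const) G2=G1=1 -> 111
Step 2: G0=NOT G2=NOT 1=0 G1=1(const) G2=G1=1 -> 011
Step 3: G0=NOT G2=NOT 1=0 G1=1(const) G2=G1=1 -> 011
State from step 3 equals state from step 2 -> cycle length 1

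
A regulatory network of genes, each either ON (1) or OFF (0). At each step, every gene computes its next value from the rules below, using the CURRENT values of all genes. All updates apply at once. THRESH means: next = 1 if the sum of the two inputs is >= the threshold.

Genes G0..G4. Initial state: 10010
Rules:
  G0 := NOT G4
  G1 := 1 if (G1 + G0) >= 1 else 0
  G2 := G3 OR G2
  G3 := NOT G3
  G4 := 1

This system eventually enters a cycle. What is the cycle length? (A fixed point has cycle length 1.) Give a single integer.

Step 0: 10010
Step 1: G0=NOT G4=NOT 0=1 G1=(0+1>=1)=1 G2=G3|G2=1|0=1 G3=NOT G3=NOT 1=0 G4=1(const) -> 11101
Step 2: G0=NOT G4=NOT 1=0 G1=(1+1>=1)=1 G2=G3|G2=0|1=1 G3=NOT G3=NOT 0=1 G4=1(const) -> 01111
Step 3: G0=NOT G4=NOT 1=0 G1=(1+0>=1)=1 G2=G3|G2=1|1=1 G3=NOT G3=NOT 1=0 G4=1(const) -> 01101
Step 4: G0=NOT G4=NOT 1=0 G1=(1+0>=1)=1 G2=G3|G2=0|1=1 G3=NOT G3=NOT 0=1 G4=1(const) -> 01111
State from step 4 equals state from step 2 -> cycle length 2

Answer: 2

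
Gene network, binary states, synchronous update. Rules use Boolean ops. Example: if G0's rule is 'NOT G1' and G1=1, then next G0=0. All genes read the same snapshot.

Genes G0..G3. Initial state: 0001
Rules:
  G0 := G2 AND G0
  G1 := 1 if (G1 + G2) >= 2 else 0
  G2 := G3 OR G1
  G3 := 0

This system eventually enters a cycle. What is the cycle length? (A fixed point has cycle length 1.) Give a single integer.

Answer: 1

Derivation:
Step 0: 0001
Step 1: G0=G2&G0=0&0=0 G1=(0+0>=2)=0 G2=G3|G1=1|0=1 G3=0(const) -> 0010
Step 2: G0=G2&G0=1&0=0 G1=(0+1>=2)=0 G2=G3|G1=0|0=0 G3=0(const) -> 0000
Step 3: G0=G2&G0=0&0=0 G1=(0+0>=2)=0 G2=G3|G1=0|0=0 G3=0(const) -> 0000
State from step 3 equals state from step 2 -> cycle length 1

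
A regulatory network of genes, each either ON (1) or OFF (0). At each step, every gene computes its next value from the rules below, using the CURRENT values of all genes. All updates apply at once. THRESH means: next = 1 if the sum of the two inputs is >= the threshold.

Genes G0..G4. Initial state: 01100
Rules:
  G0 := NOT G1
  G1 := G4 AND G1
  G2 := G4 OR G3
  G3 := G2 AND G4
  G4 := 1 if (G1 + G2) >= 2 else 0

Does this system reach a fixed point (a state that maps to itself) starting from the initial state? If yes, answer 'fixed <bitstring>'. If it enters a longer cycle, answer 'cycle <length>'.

Step 0: 01100
Step 1: G0=NOT G1=NOT 1=0 G1=G4&G1=0&1=0 G2=G4|G3=0|0=0 G3=G2&G4=1&0=0 G4=(1+1>=2)=1 -> 00001
Step 2: G0=NOT G1=NOT 0=1 G1=G4&G1=1&0=0 G2=G4|G3=1|0=1 G3=G2&G4=0&1=0 G4=(0+0>=2)=0 -> 10100
Step 3: G0=NOT G1=NOT 0=1 G1=G4&G1=0&0=0 G2=G4|G3=0|0=0 G3=G2&G4=1&0=0 G4=(0+1>=2)=0 -> 10000
Step 4: G0=NOT G1=NOT 0=1 G1=G4&G1=0&0=0 G2=G4|G3=0|0=0 G3=G2&G4=0&0=0 G4=(0+0>=2)=0 -> 10000
Fixed point reached at step 3: 10000

Answer: fixed 10000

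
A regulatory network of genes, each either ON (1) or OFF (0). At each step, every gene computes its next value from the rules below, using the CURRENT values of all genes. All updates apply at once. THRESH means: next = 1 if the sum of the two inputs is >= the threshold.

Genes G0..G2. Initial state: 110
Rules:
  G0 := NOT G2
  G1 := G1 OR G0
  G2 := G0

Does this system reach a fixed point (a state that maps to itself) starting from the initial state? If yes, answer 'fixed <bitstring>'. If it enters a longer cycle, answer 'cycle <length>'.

Answer: cycle 4

Derivation:
Step 0: 110
Step 1: G0=NOT G2=NOT 0=1 G1=G1|G0=1|1=1 G2=G0=1 -> 111
Step 2: G0=NOT G2=NOT 1=0 G1=G1|G0=1|1=1 G2=G0=1 -> 011
Step 3: G0=NOT G2=NOT 1=0 G1=G1|G0=1|0=1 G2=G0=0 -> 010
Step 4: G0=NOT G2=NOT 0=1 G1=G1|G0=1|0=1 G2=G0=0 -> 110
Cycle of length 4 starting at step 0 -> no fixed point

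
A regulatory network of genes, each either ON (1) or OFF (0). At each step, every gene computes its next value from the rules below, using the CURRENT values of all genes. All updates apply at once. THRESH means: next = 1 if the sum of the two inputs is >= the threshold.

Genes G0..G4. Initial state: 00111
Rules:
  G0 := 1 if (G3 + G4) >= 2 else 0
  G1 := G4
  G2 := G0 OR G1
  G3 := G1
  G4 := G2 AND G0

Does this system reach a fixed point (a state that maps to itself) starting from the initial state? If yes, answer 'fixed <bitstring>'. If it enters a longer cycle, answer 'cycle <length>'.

Step 0: 00111
Step 1: G0=(1+1>=2)=1 G1=G4=1 G2=G0|G1=0|0=0 G3=G1=0 G4=G2&G0=1&0=0 -> 11000
Step 2: G0=(0+0>=2)=0 G1=G4=0 G2=G0|G1=1|1=1 G3=G1=1 G4=G2&G0=0&1=0 -> 00110
Step 3: G0=(1+0>=2)=0 G1=G4=0 G2=G0|G1=0|0=0 G3=G1=0 G4=G2&G0=1&0=0 -> 00000
Step 4: G0=(0+0>=2)=0 G1=G4=0 G2=G0|G1=0|0=0 G3=G1=0 G4=G2&G0=0&0=0 -> 00000
Fixed point reached at step 3: 00000

Answer: fixed 00000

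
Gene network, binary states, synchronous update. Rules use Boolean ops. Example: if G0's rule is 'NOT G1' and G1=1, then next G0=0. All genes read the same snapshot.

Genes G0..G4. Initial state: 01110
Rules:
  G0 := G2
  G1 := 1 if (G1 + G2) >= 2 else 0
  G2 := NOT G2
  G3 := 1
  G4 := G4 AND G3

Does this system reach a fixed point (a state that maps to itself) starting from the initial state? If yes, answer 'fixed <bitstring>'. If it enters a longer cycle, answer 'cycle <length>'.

Step 0: 01110
Step 1: G0=G2=1 G1=(1+1>=2)=1 G2=NOT G2=NOT 1=0 G3=1(const) G4=G4&G3=0&1=0 -> 11010
Step 2: G0=G2=0 G1=(1+0>=2)=0 G2=NOT G2=NOT 0=1 G3=1(const) G4=G4&G3=0&1=0 -> 00110
Step 3: G0=G2=1 G1=(0+1>=2)=0 G2=NOT G2=NOT 1=0 G3=1(const) G4=G4&G3=0&1=0 -> 10010
Step 4: G0=G2=0 G1=(0+0>=2)=0 G2=NOT G2=NOT 0=1 G3=1(const) G4=G4&G3=0&1=0 -> 00110
Cycle of length 2 starting at step 2 -> no fixed point

Answer: cycle 2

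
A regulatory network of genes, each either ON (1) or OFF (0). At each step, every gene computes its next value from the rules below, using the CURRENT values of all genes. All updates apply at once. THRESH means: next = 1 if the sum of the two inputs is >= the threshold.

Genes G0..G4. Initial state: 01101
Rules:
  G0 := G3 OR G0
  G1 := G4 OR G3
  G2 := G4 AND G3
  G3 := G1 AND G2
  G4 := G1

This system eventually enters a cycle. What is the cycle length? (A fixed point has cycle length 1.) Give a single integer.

Step 0: 01101
Step 1: G0=G3|G0=0|0=0 G1=G4|G3=1|0=1 G2=G4&G3=1&0=0 G3=G1&G2=1&1=1 G4=G1=1 -> 01011
Step 2: G0=G3|G0=1|0=1 G1=G4|G3=1|1=1 G2=G4&G3=1&1=1 G3=G1&G2=1&0=0 G4=G1=1 -> 11101
Step 3: G0=G3|G0=0|1=1 G1=G4|G3=1|0=1 G2=G4&G3=1&0=0 G3=G1&G2=1&1=1 G4=G1=1 -> 11011
Step 4: G0=G3|G0=1|1=1 G1=G4|G3=1|1=1 G2=G4&G3=1&1=1 G3=G1&G2=1&0=0 G4=G1=1 -> 11101
State from step 4 equals state from step 2 -> cycle length 2

Answer: 2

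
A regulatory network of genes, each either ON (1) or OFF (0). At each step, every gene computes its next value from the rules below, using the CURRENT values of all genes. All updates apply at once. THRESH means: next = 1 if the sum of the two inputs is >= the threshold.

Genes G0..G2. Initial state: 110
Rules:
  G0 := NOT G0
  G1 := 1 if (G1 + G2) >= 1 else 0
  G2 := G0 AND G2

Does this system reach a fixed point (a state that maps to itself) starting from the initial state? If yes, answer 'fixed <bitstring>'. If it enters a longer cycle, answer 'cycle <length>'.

Step 0: 110
Step 1: G0=NOT G0=NOT 1=0 G1=(1+0>=1)=1 G2=G0&G2=1&0=0 -> 010
Step 2: G0=NOT G0=NOT 0=1 G1=(1+0>=1)=1 G2=G0&G2=0&0=0 -> 110
Cycle of length 2 starting at step 0 -> no fixed point

Answer: cycle 2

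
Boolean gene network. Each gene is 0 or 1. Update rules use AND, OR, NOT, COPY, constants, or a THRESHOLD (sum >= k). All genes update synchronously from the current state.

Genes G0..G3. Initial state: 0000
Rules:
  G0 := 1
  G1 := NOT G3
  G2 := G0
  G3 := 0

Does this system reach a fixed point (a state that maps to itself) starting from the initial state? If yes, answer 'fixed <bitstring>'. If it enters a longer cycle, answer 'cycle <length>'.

Step 0: 0000
Step 1: G0=1(const) G1=NOT G3=NOT 0=1 G2=G0=0 G3=0(const) -> 1100
Step 2: G0=1(const) G1=NOT G3=NOT 0=1 G2=G0=1 G3=0(const) -> 1110
Step 3: G0=1(const) G1=NOT G3=NOT 0=1 G2=G0=1 G3=0(const) -> 1110
Fixed point reached at step 2: 1110

Answer: fixed 1110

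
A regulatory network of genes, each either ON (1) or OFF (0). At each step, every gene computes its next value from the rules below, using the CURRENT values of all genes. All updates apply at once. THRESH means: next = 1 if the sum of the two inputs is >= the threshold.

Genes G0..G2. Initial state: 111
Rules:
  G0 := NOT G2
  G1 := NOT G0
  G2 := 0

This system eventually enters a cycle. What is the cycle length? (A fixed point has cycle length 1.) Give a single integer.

Answer: 1

Derivation:
Step 0: 111
Step 1: G0=NOT G2=NOT 1=0 G1=NOT G0=NOT 1=0 G2=0(const) -> 000
Step 2: G0=NOT G2=NOT 0=1 G1=NOT G0=NOT 0=1 G2=0(const) -> 110
Step 3: G0=NOT G2=NOT 0=1 G1=NOT G0=NOT 1=0 G2=0(const) -> 100
Step 4: G0=NOT G2=NOT 0=1 G1=NOT G0=NOT 1=0 G2=0(const) -> 100
State from step 4 equals state from step 3 -> cycle length 1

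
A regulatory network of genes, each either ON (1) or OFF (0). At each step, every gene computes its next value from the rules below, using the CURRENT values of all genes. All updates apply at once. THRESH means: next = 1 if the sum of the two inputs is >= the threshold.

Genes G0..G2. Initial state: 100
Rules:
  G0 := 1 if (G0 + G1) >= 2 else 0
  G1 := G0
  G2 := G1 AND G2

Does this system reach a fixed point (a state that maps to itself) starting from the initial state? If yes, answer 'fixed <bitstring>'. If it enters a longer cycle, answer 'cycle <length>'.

Step 0: 100
Step 1: G0=(1+0>=2)=0 G1=G0=1 G2=G1&G2=0&0=0 -> 010
Step 2: G0=(0+1>=2)=0 G1=G0=0 G2=G1&G2=1&0=0 -> 000
Step 3: G0=(0+0>=2)=0 G1=G0=0 G2=G1&G2=0&0=0 -> 000
Fixed point reached at step 2: 000

Answer: fixed 000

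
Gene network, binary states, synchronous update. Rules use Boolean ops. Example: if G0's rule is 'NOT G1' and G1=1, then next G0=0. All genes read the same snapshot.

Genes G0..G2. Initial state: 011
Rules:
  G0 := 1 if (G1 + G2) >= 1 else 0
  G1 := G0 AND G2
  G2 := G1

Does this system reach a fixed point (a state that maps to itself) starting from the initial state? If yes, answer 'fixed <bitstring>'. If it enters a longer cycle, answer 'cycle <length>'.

Step 0: 011
Step 1: G0=(1+1>=1)=1 G1=G0&G2=0&1=0 G2=G1=1 -> 101
Step 2: G0=(0+1>=1)=1 G1=G0&G2=1&1=1 G2=G1=0 -> 110
Step 3: G0=(1+0>=1)=1 G1=G0&G2=1&0=0 G2=G1=1 -> 101
Cycle of length 2 starting at step 1 -> no fixed point

Answer: cycle 2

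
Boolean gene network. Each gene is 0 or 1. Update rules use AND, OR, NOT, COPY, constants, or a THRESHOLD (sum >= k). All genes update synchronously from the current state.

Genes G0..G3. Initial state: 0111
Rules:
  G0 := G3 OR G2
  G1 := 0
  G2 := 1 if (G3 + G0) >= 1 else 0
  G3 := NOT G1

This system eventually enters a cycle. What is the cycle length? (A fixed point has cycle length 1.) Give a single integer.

Answer: 1

Derivation:
Step 0: 0111
Step 1: G0=G3|G2=1|1=1 G1=0(const) G2=(1+0>=1)=1 G3=NOT G1=NOT 1=0 -> 1010
Step 2: G0=G3|G2=0|1=1 G1=0(const) G2=(0+1>=1)=1 G3=NOT G1=NOT 0=1 -> 1011
Step 3: G0=G3|G2=1|1=1 G1=0(const) G2=(1+1>=1)=1 G3=NOT G1=NOT 0=1 -> 1011
State from step 3 equals state from step 2 -> cycle length 1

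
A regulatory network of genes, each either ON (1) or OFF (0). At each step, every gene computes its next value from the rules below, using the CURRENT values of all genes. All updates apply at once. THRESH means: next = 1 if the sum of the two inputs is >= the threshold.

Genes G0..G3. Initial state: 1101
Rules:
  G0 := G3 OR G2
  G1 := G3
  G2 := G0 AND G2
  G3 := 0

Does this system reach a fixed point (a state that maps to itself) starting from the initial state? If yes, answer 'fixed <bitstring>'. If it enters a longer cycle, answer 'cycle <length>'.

Step 0: 1101
Step 1: G0=G3|G2=1|0=1 G1=G3=1 G2=G0&G2=1&0=0 G3=0(const) -> 1100
Step 2: G0=G3|G2=0|0=0 G1=G3=0 G2=G0&G2=1&0=0 G3=0(const) -> 0000
Step 3: G0=G3|G2=0|0=0 G1=G3=0 G2=G0&G2=0&0=0 G3=0(const) -> 0000
Fixed point reached at step 2: 0000

Answer: fixed 0000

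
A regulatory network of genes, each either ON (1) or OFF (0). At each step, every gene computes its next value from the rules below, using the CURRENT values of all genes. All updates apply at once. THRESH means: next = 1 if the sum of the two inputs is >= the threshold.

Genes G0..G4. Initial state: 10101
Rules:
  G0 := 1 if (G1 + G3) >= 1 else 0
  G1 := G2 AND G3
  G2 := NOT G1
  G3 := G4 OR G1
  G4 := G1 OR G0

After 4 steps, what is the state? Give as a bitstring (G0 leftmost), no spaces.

Step 1: G0=(0+0>=1)=0 G1=G2&G3=1&0=0 G2=NOT G1=NOT 0=1 G3=G4|G1=1|0=1 G4=G1|G0=0|1=1 -> 00111
Step 2: G0=(0+1>=1)=1 G1=G2&G3=1&1=1 G2=NOT G1=NOT 0=1 G3=G4|G1=1|0=1 G4=G1|G0=0|0=0 -> 11110
Step 3: G0=(1+1>=1)=1 G1=G2&G3=1&1=1 G2=NOT G1=NOT 1=0 G3=G4|G1=0|1=1 G4=G1|G0=1|1=1 -> 11011
Step 4: G0=(1+1>=1)=1 G1=G2&G3=0&1=0 G2=NOT G1=NOT 1=0 G3=G4|G1=1|1=1 G4=G1|G0=1|1=1 -> 10011

10011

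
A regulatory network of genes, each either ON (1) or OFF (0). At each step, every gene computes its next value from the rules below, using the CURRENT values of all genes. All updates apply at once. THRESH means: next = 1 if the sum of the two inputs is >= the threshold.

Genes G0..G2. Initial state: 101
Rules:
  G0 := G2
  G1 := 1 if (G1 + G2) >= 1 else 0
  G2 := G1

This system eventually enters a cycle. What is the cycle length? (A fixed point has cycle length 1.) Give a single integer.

Step 0: 101
Step 1: G0=G2=1 G1=(0+1>=1)=1 G2=G1=0 -> 110
Step 2: G0=G2=0 G1=(1+0>=1)=1 G2=G1=1 -> 011
Step 3: G0=G2=1 G1=(1+1>=1)=1 G2=G1=1 -> 111
Step 4: G0=G2=1 G1=(1+1>=1)=1 G2=G1=1 -> 111
State from step 4 equals state from step 3 -> cycle length 1

Answer: 1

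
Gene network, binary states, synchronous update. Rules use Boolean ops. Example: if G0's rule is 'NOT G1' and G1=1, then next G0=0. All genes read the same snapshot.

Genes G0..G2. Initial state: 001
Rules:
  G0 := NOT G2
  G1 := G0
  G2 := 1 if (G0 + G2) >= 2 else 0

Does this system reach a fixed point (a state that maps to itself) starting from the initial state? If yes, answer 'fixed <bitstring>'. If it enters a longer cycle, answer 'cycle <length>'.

Step 0: 001
Step 1: G0=NOT G2=NOT 1=0 G1=G0=0 G2=(0+1>=2)=0 -> 000
Step 2: G0=NOT G2=NOT 0=1 G1=G0=0 G2=(0+0>=2)=0 -> 100
Step 3: G0=NOT G2=NOT 0=1 G1=G0=1 G2=(1+0>=2)=0 -> 110
Step 4: G0=NOT G2=NOT 0=1 G1=G0=1 G2=(1+0>=2)=0 -> 110
Fixed point reached at step 3: 110

Answer: fixed 110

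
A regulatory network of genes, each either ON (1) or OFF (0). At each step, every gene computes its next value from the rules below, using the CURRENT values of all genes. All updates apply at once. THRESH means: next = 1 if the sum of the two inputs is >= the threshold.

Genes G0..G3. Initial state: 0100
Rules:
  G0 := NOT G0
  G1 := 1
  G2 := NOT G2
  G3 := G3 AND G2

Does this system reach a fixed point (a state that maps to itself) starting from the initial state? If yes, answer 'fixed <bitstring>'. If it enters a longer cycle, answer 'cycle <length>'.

Step 0: 0100
Step 1: G0=NOT G0=NOT 0=1 G1=1(const) G2=NOT G2=NOT 0=1 G3=G3&G2=0&0=0 -> 1110
Step 2: G0=NOT G0=NOT 1=0 G1=1(const) G2=NOT G2=NOT 1=0 G3=G3&G2=0&1=0 -> 0100
Cycle of length 2 starting at step 0 -> no fixed point

Answer: cycle 2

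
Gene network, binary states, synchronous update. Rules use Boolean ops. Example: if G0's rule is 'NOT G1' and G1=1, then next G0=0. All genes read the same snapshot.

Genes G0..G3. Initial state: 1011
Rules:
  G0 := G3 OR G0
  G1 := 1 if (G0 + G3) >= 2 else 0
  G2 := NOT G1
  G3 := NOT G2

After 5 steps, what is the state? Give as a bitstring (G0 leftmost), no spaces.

Step 1: G0=G3|G0=1|1=1 G1=(1+1>=2)=1 G2=NOT G1=NOT 0=1 G3=NOT G2=NOT 1=0 -> 1110
Step 2: G0=G3|G0=0|1=1 G1=(1+0>=2)=0 G2=NOT G1=NOT 1=0 G3=NOT G2=NOT 1=0 -> 1000
Step 3: G0=G3|G0=0|1=1 G1=(1+0>=2)=0 G2=NOT G1=NOT 0=1 G3=NOT G2=NOT 0=1 -> 1011
Step 4: G0=G3|G0=1|1=1 G1=(1+1>=2)=1 G2=NOT G1=NOT 0=1 G3=NOT G2=NOT 1=0 -> 1110
Step 5: G0=G3|G0=0|1=1 G1=(1+0>=2)=0 G2=NOT G1=NOT 1=0 G3=NOT G2=NOT 1=0 -> 1000

1000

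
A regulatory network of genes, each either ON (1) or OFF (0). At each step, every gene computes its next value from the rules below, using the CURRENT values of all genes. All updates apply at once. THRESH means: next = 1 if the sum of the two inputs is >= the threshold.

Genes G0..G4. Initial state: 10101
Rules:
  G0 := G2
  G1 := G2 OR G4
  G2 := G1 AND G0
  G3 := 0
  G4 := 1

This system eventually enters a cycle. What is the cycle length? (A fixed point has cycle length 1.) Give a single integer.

Answer: 2

Derivation:
Step 0: 10101
Step 1: G0=G2=1 G1=G2|G4=1|1=1 G2=G1&G0=0&1=0 G3=0(const) G4=1(const) -> 11001
Step 2: G0=G2=0 G1=G2|G4=0|1=1 G2=G1&G0=1&1=1 G3=0(const) G4=1(const) -> 01101
Step 3: G0=G2=1 G1=G2|G4=1|1=1 G2=G1&G0=1&0=0 G3=0(const) G4=1(const) -> 11001
State from step 3 equals state from step 1 -> cycle length 2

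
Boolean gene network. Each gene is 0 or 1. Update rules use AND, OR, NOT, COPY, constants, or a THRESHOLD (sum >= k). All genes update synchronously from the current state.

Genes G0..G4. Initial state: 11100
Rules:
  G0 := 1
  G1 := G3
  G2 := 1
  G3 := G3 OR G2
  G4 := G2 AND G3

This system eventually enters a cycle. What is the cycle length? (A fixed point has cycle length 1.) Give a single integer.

Answer: 1

Derivation:
Step 0: 11100
Step 1: G0=1(const) G1=G3=0 G2=1(const) G3=G3|G2=0|1=1 G4=G2&G3=1&0=0 -> 10110
Step 2: G0=1(const) G1=G3=1 G2=1(const) G3=G3|G2=1|1=1 G4=G2&G3=1&1=1 -> 11111
Step 3: G0=1(const) G1=G3=1 G2=1(const) G3=G3|G2=1|1=1 G4=G2&G3=1&1=1 -> 11111
State from step 3 equals state from step 2 -> cycle length 1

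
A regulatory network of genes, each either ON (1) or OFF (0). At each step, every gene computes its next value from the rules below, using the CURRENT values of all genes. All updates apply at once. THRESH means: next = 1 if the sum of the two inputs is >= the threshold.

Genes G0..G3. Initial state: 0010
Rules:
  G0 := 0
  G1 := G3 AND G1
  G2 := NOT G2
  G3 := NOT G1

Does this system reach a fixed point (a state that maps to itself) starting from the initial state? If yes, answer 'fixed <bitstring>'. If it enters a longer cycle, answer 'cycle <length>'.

Answer: cycle 2

Derivation:
Step 0: 0010
Step 1: G0=0(const) G1=G3&G1=0&0=0 G2=NOT G2=NOT 1=0 G3=NOT G1=NOT 0=1 -> 0001
Step 2: G0=0(const) G1=G3&G1=1&0=0 G2=NOT G2=NOT 0=1 G3=NOT G1=NOT 0=1 -> 0011
Step 3: G0=0(const) G1=G3&G1=1&0=0 G2=NOT G2=NOT 1=0 G3=NOT G1=NOT 0=1 -> 0001
Cycle of length 2 starting at step 1 -> no fixed point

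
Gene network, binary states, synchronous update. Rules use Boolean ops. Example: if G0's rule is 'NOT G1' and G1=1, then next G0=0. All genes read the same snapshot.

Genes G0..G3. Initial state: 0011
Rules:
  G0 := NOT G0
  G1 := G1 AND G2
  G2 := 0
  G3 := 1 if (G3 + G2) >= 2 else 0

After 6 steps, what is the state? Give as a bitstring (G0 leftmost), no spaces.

Step 1: G0=NOT G0=NOT 0=1 G1=G1&G2=0&1=0 G2=0(const) G3=(1+1>=2)=1 -> 1001
Step 2: G0=NOT G0=NOT 1=0 G1=G1&G2=0&0=0 G2=0(const) G3=(1+0>=2)=0 -> 0000
Step 3: G0=NOT G0=NOT 0=1 G1=G1&G2=0&0=0 G2=0(const) G3=(0+0>=2)=0 -> 1000
Step 4: G0=NOT G0=NOT 1=0 G1=G1&G2=0&0=0 G2=0(const) G3=(0+0>=2)=0 -> 0000
Step 5: G0=NOT G0=NOT 0=1 G1=G1&G2=0&0=0 G2=0(const) G3=(0+0>=2)=0 -> 1000
Step 6: G0=NOT G0=NOT 1=0 G1=G1&G2=0&0=0 G2=0(const) G3=(0+0>=2)=0 -> 0000

0000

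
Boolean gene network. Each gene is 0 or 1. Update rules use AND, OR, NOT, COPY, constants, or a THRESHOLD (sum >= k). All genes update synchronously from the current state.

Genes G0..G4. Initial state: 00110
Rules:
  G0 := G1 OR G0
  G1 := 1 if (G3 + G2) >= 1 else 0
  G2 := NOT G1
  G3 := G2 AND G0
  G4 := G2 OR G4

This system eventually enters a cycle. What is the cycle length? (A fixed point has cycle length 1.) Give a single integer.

Step 0: 00110
Step 1: G0=G1|G0=0|0=0 G1=(1+1>=1)=1 G2=NOT G1=NOT 0=1 G3=G2&G0=1&0=0 G4=G2|G4=1|0=1 -> 01101
Step 2: G0=G1|G0=1|0=1 G1=(0+1>=1)=1 G2=NOT G1=NOT 1=0 G3=G2&G0=1&0=0 G4=G2|G4=1|1=1 -> 11001
Step 3: G0=G1|G0=1|1=1 G1=(0+0>=1)=0 G2=NOT G1=NOT 1=0 G3=G2&G0=0&1=0 G4=G2|G4=0|1=1 -> 10001
Step 4: G0=G1|G0=0|1=1 G1=(0+0>=1)=0 G2=NOT G1=NOT 0=1 G3=G2&G0=0&1=0 G4=G2|G4=0|1=1 -> 10101
Step 5: G0=G1|G0=0|1=1 G1=(0+1>=1)=1 G2=NOT G1=NOT 0=1 G3=G2&G0=1&1=1 G4=G2|G4=1|1=1 -> 11111
Step 6: G0=G1|G0=1|1=1 G1=(1+1>=1)=1 G2=NOT G1=NOT 1=0 G3=G2&G0=1&1=1 G4=G2|G4=1|1=1 -> 11011
Step 7: G0=G1|G0=1|1=1 G1=(1+0>=1)=1 G2=NOT G1=NOT 1=0 G3=G2&G0=0&1=0 G4=G2|G4=0|1=1 -> 11001
State from step 7 equals state from step 2 -> cycle length 5

Answer: 5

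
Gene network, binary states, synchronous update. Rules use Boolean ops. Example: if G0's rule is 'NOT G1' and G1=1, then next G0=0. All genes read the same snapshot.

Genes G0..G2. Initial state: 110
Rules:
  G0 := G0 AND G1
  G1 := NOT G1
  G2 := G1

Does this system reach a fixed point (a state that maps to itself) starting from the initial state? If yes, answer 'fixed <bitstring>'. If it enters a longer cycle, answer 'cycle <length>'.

Answer: cycle 2

Derivation:
Step 0: 110
Step 1: G0=G0&G1=1&1=1 G1=NOT G1=NOT 1=0 G2=G1=1 -> 101
Step 2: G0=G0&G1=1&0=0 G1=NOT G1=NOT 0=1 G2=G1=0 -> 010
Step 3: G0=G0&G1=0&1=0 G1=NOT G1=NOT 1=0 G2=G1=1 -> 001
Step 4: G0=G0&G1=0&0=0 G1=NOT G1=NOT 0=1 G2=G1=0 -> 010
Cycle of length 2 starting at step 2 -> no fixed point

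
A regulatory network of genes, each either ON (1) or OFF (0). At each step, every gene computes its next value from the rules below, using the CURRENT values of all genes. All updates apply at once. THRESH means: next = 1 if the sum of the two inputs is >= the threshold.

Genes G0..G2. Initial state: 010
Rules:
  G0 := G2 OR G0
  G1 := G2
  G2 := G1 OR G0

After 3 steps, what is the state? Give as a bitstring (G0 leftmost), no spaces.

Step 1: G0=G2|G0=0|0=0 G1=G2=0 G2=G1|G0=1|0=1 -> 001
Step 2: G0=G2|G0=1|0=1 G1=G2=1 G2=G1|G0=0|0=0 -> 110
Step 3: G0=G2|G0=0|1=1 G1=G2=0 G2=G1|G0=1|1=1 -> 101

101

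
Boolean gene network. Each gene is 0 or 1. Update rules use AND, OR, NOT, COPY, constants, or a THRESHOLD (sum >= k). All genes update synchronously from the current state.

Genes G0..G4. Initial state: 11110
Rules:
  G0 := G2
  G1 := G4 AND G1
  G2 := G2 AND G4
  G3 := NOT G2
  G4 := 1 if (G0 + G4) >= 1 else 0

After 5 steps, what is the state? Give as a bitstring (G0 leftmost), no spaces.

Step 1: G0=G2=1 G1=G4&G1=0&1=0 G2=G2&G4=1&0=0 G3=NOT G2=NOT 1=0 G4=(1+0>=1)=1 -> 10001
Step 2: G0=G2=0 G1=G4&G1=1&0=0 G2=G2&G4=0&1=0 G3=NOT G2=NOT 0=1 G4=(1+1>=1)=1 -> 00011
Step 3: G0=G2=0 G1=G4&G1=1&0=0 G2=G2&G4=0&1=0 G3=NOT G2=NOT 0=1 G4=(0+1>=1)=1 -> 00011
Step 4: G0=G2=0 G1=G4&G1=1&0=0 G2=G2&G4=0&1=0 G3=NOT G2=NOT 0=1 G4=(0+1>=1)=1 -> 00011
Step 5: G0=G2=0 G1=G4&G1=1&0=0 G2=G2&G4=0&1=0 G3=NOT G2=NOT 0=1 G4=(0+1>=1)=1 -> 00011

00011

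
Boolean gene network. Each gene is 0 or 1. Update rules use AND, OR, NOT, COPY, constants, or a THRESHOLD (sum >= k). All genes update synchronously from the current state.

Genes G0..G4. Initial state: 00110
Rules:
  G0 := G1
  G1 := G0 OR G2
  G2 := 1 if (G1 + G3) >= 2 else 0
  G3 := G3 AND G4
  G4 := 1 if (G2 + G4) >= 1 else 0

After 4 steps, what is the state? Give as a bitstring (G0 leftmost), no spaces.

Step 1: G0=G1=0 G1=G0|G2=0|1=1 G2=(0+1>=2)=0 G3=G3&G4=1&0=0 G4=(1+0>=1)=1 -> 01001
Step 2: G0=G1=1 G1=G0|G2=0|0=0 G2=(1+0>=2)=0 G3=G3&G4=0&1=0 G4=(0+1>=1)=1 -> 10001
Step 3: G0=G1=0 G1=G0|G2=1|0=1 G2=(0+0>=2)=0 G3=G3&G4=0&1=0 G4=(0+1>=1)=1 -> 01001
Step 4: G0=G1=1 G1=G0|G2=0|0=0 G2=(1+0>=2)=0 G3=G3&G4=0&1=0 G4=(0+1>=1)=1 -> 10001

10001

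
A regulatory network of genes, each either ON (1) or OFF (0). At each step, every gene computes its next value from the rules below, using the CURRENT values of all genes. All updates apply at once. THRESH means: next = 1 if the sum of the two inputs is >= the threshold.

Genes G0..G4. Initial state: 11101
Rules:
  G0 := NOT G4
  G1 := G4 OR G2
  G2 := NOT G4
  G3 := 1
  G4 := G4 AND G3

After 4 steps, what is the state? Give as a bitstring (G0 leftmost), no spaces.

Step 1: G0=NOT G4=NOT 1=0 G1=G4|G2=1|1=1 G2=NOT G4=NOT 1=0 G3=1(const) G4=G4&G3=1&0=0 -> 01010
Step 2: G0=NOT G4=NOT 0=1 G1=G4|G2=0|0=0 G2=NOT G4=NOT 0=1 G3=1(const) G4=G4&G3=0&1=0 -> 10110
Step 3: G0=NOT G4=NOT 0=1 G1=G4|G2=0|1=1 G2=NOT G4=NOT 0=1 G3=1(const) G4=G4&G3=0&1=0 -> 11110
Step 4: G0=NOT G4=NOT 0=1 G1=G4|G2=0|1=1 G2=NOT G4=NOT 0=1 G3=1(const) G4=G4&G3=0&1=0 -> 11110

11110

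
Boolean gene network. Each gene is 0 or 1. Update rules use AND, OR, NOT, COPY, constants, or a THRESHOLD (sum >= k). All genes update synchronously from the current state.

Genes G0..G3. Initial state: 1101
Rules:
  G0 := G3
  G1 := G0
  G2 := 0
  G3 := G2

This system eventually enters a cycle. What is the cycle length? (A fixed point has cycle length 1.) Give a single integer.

Answer: 1

Derivation:
Step 0: 1101
Step 1: G0=G3=1 G1=G0=1 G2=0(const) G3=G2=0 -> 1100
Step 2: G0=G3=0 G1=G0=1 G2=0(const) G3=G2=0 -> 0100
Step 3: G0=G3=0 G1=G0=0 G2=0(const) G3=G2=0 -> 0000
Step 4: G0=G3=0 G1=G0=0 G2=0(const) G3=G2=0 -> 0000
State from step 4 equals state from step 3 -> cycle length 1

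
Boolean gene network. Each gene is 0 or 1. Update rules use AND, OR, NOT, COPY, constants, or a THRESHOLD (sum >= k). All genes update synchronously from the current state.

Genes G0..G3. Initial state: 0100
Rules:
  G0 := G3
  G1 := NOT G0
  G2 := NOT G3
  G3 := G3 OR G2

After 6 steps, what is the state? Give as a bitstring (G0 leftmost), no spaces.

Step 1: G0=G3=0 G1=NOT G0=NOT 0=1 G2=NOT G3=NOT 0=1 G3=G3|G2=0|0=0 -> 0110
Step 2: G0=G3=0 G1=NOT G0=NOT 0=1 G2=NOT G3=NOT 0=1 G3=G3|G2=0|1=1 -> 0111
Step 3: G0=G3=1 G1=NOT G0=NOT 0=1 G2=NOT G3=NOT 1=0 G3=G3|G2=1|1=1 -> 1101
Step 4: G0=G3=1 G1=NOT G0=NOT 1=0 G2=NOT G3=NOT 1=0 G3=G3|G2=1|0=1 -> 1001
Step 5: G0=G3=1 G1=NOT G0=NOT 1=0 G2=NOT G3=NOT 1=0 G3=G3|G2=1|0=1 -> 1001
Step 6: G0=G3=1 G1=NOT G0=NOT 1=0 G2=NOT G3=NOT 1=0 G3=G3|G2=1|0=1 -> 1001

1001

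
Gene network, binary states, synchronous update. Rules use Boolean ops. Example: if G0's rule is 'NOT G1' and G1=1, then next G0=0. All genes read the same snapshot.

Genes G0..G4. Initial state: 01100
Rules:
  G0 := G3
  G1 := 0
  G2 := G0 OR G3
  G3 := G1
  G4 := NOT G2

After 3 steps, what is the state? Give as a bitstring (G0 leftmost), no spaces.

Step 1: G0=G3=0 G1=0(const) G2=G0|G3=0|0=0 G3=G1=1 G4=NOT G2=NOT 1=0 -> 00010
Step 2: G0=G3=1 G1=0(const) G2=G0|G3=0|1=1 G3=G1=0 G4=NOT G2=NOT 0=1 -> 10101
Step 3: G0=G3=0 G1=0(const) G2=G0|G3=1|0=1 G3=G1=0 G4=NOT G2=NOT 1=0 -> 00100

00100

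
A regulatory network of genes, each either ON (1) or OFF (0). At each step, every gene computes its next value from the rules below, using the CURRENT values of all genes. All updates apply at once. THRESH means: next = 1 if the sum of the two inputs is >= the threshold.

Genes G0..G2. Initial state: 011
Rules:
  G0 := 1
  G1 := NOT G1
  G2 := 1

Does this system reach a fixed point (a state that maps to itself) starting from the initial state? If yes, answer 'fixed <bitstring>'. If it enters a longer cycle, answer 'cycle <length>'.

Step 0: 011
Step 1: G0=1(const) G1=NOT G1=NOT 1=0 G2=1(const) -> 101
Step 2: G0=1(const) G1=NOT G1=NOT 0=1 G2=1(const) -> 111
Step 3: G0=1(const) G1=NOT G1=NOT 1=0 G2=1(const) -> 101
Cycle of length 2 starting at step 1 -> no fixed point

Answer: cycle 2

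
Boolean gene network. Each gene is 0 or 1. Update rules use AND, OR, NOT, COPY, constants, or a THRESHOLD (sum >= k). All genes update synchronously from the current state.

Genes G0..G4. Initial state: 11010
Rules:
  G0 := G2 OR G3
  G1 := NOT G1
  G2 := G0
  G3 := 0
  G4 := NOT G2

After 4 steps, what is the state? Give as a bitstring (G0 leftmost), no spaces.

Step 1: G0=G2|G3=0|1=1 G1=NOT G1=NOT 1=0 G2=G0=1 G3=0(const) G4=NOT G2=NOT 0=1 -> 10101
Step 2: G0=G2|G3=1|0=1 G1=NOT G1=NOT 0=1 G2=G0=1 G3=0(const) G4=NOT G2=NOT 1=0 -> 11100
Step 3: G0=G2|G3=1|0=1 G1=NOT G1=NOT 1=0 G2=G0=1 G3=0(const) G4=NOT G2=NOT 1=0 -> 10100
Step 4: G0=G2|G3=1|0=1 G1=NOT G1=NOT 0=1 G2=G0=1 G3=0(const) G4=NOT G2=NOT 1=0 -> 11100

11100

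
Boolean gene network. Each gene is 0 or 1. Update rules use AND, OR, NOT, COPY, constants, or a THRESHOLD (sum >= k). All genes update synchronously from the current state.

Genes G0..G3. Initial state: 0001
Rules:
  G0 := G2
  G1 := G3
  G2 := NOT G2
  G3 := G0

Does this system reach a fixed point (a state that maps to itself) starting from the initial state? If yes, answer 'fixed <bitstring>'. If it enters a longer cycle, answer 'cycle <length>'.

Answer: cycle 2

Derivation:
Step 0: 0001
Step 1: G0=G2=0 G1=G3=1 G2=NOT G2=NOT 0=1 G3=G0=0 -> 0110
Step 2: G0=G2=1 G1=G3=0 G2=NOT G2=NOT 1=0 G3=G0=0 -> 1000
Step 3: G0=G2=0 G1=G3=0 G2=NOT G2=NOT 0=1 G3=G0=1 -> 0011
Step 4: G0=G2=1 G1=G3=1 G2=NOT G2=NOT 1=0 G3=G0=0 -> 1100
Step 5: G0=G2=0 G1=G3=0 G2=NOT G2=NOT 0=1 G3=G0=1 -> 0011
Cycle of length 2 starting at step 3 -> no fixed point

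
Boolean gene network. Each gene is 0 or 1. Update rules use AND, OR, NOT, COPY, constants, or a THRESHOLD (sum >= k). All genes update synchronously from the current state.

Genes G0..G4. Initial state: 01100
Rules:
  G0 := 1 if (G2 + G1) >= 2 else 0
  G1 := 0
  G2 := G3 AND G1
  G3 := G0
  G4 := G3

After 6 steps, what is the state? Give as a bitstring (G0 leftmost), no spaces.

Step 1: G0=(1+1>=2)=1 G1=0(const) G2=G3&G1=0&1=0 G3=G0=0 G4=G3=0 -> 10000
Step 2: G0=(0+0>=2)=0 G1=0(const) G2=G3&G1=0&0=0 G3=G0=1 G4=G3=0 -> 00010
Step 3: G0=(0+0>=2)=0 G1=0(const) G2=G3&G1=1&0=0 G3=G0=0 G4=G3=1 -> 00001
Step 4: G0=(0+0>=2)=0 G1=0(const) G2=G3&G1=0&0=0 G3=G0=0 G4=G3=0 -> 00000
Step 5: G0=(0+0>=2)=0 G1=0(const) G2=G3&G1=0&0=0 G3=G0=0 G4=G3=0 -> 00000
Step 6: G0=(0+0>=2)=0 G1=0(const) G2=G3&G1=0&0=0 G3=G0=0 G4=G3=0 -> 00000

00000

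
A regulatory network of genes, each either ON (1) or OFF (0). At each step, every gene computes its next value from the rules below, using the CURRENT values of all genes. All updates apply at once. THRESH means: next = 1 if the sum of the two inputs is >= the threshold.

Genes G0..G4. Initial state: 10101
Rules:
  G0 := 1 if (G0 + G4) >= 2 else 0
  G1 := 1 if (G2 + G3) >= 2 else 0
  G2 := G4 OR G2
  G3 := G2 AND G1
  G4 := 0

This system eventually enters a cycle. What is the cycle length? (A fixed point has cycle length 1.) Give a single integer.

Step 0: 10101
Step 1: G0=(1+1>=2)=1 G1=(1+0>=2)=0 G2=G4|G2=1|1=1 G3=G2&G1=1&0=0 G4=0(const) -> 10100
Step 2: G0=(1+0>=2)=0 G1=(1+0>=2)=0 G2=G4|G2=0|1=1 G3=G2&G1=1&0=0 G4=0(const) -> 00100
Step 3: G0=(0+0>=2)=0 G1=(1+0>=2)=0 G2=G4|G2=0|1=1 G3=G2&G1=1&0=0 G4=0(const) -> 00100
State from step 3 equals state from step 2 -> cycle length 1

Answer: 1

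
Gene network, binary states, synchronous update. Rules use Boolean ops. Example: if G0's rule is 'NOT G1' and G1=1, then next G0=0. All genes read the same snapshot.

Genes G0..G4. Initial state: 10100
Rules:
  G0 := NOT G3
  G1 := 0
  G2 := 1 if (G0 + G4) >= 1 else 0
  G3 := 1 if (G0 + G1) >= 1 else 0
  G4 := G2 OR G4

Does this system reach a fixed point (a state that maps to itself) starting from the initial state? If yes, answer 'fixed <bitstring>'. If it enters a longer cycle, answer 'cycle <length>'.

Answer: cycle 4

Derivation:
Step 0: 10100
Step 1: G0=NOT G3=NOT 0=1 G1=0(const) G2=(1+0>=1)=1 G3=(1+0>=1)=1 G4=G2|G4=1|0=1 -> 10111
Step 2: G0=NOT G3=NOT 1=0 G1=0(const) G2=(1+1>=1)=1 G3=(1+0>=1)=1 G4=G2|G4=1|1=1 -> 00111
Step 3: G0=NOT G3=NOT 1=0 G1=0(const) G2=(0+1>=1)=1 G3=(0+0>=1)=0 G4=G2|G4=1|1=1 -> 00101
Step 4: G0=NOT G3=NOT 0=1 G1=0(const) G2=(0+1>=1)=1 G3=(0+0>=1)=0 G4=G2|G4=1|1=1 -> 10101
Step 5: G0=NOT G3=NOT 0=1 G1=0(const) G2=(1+1>=1)=1 G3=(1+0>=1)=1 G4=G2|G4=1|1=1 -> 10111
Cycle of length 4 starting at step 1 -> no fixed point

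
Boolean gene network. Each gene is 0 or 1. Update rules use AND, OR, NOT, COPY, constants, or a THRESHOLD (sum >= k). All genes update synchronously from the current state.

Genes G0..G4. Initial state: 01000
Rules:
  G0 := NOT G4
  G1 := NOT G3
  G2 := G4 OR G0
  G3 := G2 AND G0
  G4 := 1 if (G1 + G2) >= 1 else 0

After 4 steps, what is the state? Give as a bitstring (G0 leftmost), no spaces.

Step 1: G0=NOT G4=NOT 0=1 G1=NOT G3=NOT 0=1 G2=G4|G0=0|0=0 G3=G2&G0=0&0=0 G4=(1+0>=1)=1 -> 11001
Step 2: G0=NOT G4=NOT 1=0 G1=NOT G3=NOT 0=1 G2=G4|G0=1|1=1 G3=G2&G0=0&1=0 G4=(1+0>=1)=1 -> 01101
Step 3: G0=NOT G4=NOT 1=0 G1=NOT G3=NOT 0=1 G2=G4|G0=1|0=1 G3=G2&G0=1&0=0 G4=(1+1>=1)=1 -> 01101
Step 4: G0=NOT G4=NOT 1=0 G1=NOT G3=NOT 0=1 G2=G4|G0=1|0=1 G3=G2&G0=1&0=0 G4=(1+1>=1)=1 -> 01101

01101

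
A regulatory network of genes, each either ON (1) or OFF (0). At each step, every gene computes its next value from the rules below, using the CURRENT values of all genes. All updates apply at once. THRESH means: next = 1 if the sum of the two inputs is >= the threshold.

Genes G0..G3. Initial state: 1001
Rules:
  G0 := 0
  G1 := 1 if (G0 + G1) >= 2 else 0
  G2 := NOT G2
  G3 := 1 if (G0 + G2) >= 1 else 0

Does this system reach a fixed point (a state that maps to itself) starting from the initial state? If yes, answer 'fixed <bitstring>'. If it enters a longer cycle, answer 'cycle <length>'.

Step 0: 1001
Step 1: G0=0(const) G1=(1+0>=2)=0 G2=NOT G2=NOT 0=1 G3=(1+0>=1)=1 -> 0011
Step 2: G0=0(const) G1=(0+0>=2)=0 G2=NOT G2=NOT 1=0 G3=(0+1>=1)=1 -> 0001
Step 3: G0=0(const) G1=(0+0>=2)=0 G2=NOT G2=NOT 0=1 G3=(0+0>=1)=0 -> 0010
Step 4: G0=0(const) G1=(0+0>=2)=0 G2=NOT G2=NOT 1=0 G3=(0+1>=1)=1 -> 0001
Cycle of length 2 starting at step 2 -> no fixed point

Answer: cycle 2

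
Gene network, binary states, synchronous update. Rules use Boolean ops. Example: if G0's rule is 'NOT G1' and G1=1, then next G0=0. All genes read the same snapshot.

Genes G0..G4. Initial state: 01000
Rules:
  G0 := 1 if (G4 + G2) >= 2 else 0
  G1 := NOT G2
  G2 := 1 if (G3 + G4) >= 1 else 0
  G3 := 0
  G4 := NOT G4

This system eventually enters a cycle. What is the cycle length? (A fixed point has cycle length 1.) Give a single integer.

Answer: 2

Derivation:
Step 0: 01000
Step 1: G0=(0+0>=2)=0 G1=NOT G2=NOT 0=1 G2=(0+0>=1)=0 G3=0(const) G4=NOT G4=NOT 0=1 -> 01001
Step 2: G0=(1+0>=2)=0 G1=NOT G2=NOT 0=1 G2=(0+1>=1)=1 G3=0(const) G4=NOT G4=NOT 1=0 -> 01100
Step 3: G0=(0+1>=2)=0 G1=NOT G2=NOT 1=0 G2=(0+0>=1)=0 G3=0(const) G4=NOT G4=NOT 0=1 -> 00001
Step 4: G0=(1+0>=2)=0 G1=NOT G2=NOT 0=1 G2=(0+1>=1)=1 G3=0(const) G4=NOT G4=NOT 1=0 -> 01100
State from step 4 equals state from step 2 -> cycle length 2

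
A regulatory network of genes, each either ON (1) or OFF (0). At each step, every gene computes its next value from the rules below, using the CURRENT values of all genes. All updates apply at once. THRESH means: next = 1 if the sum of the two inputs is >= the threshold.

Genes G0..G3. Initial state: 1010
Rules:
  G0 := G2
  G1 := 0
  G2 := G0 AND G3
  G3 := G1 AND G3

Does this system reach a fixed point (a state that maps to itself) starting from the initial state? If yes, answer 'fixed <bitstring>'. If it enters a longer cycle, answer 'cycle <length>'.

Answer: fixed 0000

Derivation:
Step 0: 1010
Step 1: G0=G2=1 G1=0(const) G2=G0&G3=1&0=0 G3=G1&G3=0&0=0 -> 1000
Step 2: G0=G2=0 G1=0(const) G2=G0&G3=1&0=0 G3=G1&G3=0&0=0 -> 0000
Step 3: G0=G2=0 G1=0(const) G2=G0&G3=0&0=0 G3=G1&G3=0&0=0 -> 0000
Fixed point reached at step 2: 0000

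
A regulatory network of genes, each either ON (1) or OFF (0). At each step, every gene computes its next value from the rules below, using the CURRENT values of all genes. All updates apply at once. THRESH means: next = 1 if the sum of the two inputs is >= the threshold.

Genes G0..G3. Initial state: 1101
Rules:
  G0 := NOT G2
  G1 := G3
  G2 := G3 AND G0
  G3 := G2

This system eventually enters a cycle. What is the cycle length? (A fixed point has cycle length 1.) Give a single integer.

Step 0: 1101
Step 1: G0=NOT G2=NOT 0=1 G1=G3=1 G2=G3&G0=1&1=1 G3=G2=0 -> 1110
Step 2: G0=NOT G2=NOT 1=0 G1=G3=0 G2=G3&G0=0&1=0 G3=G2=1 -> 0001
Step 3: G0=NOT G2=NOT 0=1 G1=G3=1 G2=G3&G0=1&0=0 G3=G2=0 -> 1100
Step 4: G0=NOT G2=NOT 0=1 G1=G3=0 G2=G3&G0=0&1=0 G3=G2=0 -> 1000
Step 5: G0=NOT G2=NOT 0=1 G1=G3=0 G2=G3&G0=0&1=0 G3=G2=0 -> 1000
State from step 5 equals state from step 4 -> cycle length 1

Answer: 1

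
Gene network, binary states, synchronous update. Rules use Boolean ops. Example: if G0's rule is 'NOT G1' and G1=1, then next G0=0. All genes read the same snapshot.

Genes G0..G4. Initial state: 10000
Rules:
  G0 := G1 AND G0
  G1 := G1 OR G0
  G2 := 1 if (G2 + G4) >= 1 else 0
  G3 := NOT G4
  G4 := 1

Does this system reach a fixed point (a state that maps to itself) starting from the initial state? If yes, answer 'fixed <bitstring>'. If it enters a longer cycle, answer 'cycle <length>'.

Step 0: 10000
Step 1: G0=G1&G0=0&1=0 G1=G1|G0=0|1=1 G2=(0+0>=1)=0 G3=NOT G4=NOT 0=1 G4=1(const) -> 01011
Step 2: G0=G1&G0=1&0=0 G1=G1|G0=1|0=1 G2=(0+1>=1)=1 G3=NOT G4=NOT 1=0 G4=1(const) -> 01101
Step 3: G0=G1&G0=1&0=0 G1=G1|G0=1|0=1 G2=(1+1>=1)=1 G3=NOT G4=NOT 1=0 G4=1(const) -> 01101
Fixed point reached at step 2: 01101

Answer: fixed 01101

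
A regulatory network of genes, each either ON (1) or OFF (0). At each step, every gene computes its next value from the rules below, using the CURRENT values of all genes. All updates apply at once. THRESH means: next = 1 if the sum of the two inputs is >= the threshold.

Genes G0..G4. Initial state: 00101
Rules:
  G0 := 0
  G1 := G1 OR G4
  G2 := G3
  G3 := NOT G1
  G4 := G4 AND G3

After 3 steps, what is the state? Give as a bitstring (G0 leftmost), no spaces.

Step 1: G0=0(const) G1=G1|G4=0|1=1 G2=G3=0 G3=NOT G1=NOT 0=1 G4=G4&G3=1&0=0 -> 01010
Step 2: G0=0(const) G1=G1|G4=1|0=1 G2=G3=1 G3=NOT G1=NOT 1=0 G4=G4&G3=0&1=0 -> 01100
Step 3: G0=0(const) G1=G1|G4=1|0=1 G2=G3=0 G3=NOT G1=NOT 1=0 G4=G4&G3=0&0=0 -> 01000

01000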